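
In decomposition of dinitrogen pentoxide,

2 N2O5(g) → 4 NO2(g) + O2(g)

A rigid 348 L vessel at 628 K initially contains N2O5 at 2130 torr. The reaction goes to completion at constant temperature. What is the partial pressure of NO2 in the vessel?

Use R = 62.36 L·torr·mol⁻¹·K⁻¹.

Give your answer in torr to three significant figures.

n(N2O5)₀ = PV/RT = (2130 × 348) / (62.36 × 628) = 18.93 mol
n(NO2) = (4/2) × 18.93 = 37.86 mol
P(NO2) = nRT/V = 37.86 × 62.36 × 628 / 348 = 4261 torr

4260 torr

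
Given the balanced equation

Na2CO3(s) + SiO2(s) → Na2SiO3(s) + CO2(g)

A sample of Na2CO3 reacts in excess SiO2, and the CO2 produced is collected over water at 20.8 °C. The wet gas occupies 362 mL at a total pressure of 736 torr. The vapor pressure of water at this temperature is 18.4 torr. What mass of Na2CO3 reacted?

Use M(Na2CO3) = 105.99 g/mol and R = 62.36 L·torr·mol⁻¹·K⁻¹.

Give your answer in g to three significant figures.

1.50 g

P(CO2) = 736 − 18.4 = 717.6 torr
n(CO2) = PV/RT = (717.6 × 0.3620) / (62.36 × 293.95) = 0.01417 mol
n(Na2CO3) = (1/1) × 0.01417 = 0.01417 mol
m(Na2CO3) = 0.01417 × 105.99 = 1.502 g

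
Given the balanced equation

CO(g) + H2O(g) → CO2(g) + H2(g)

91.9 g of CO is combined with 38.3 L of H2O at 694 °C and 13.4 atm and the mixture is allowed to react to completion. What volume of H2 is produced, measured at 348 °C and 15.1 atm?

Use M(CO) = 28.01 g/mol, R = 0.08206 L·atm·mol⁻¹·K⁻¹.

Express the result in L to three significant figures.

11.1 L

n(CO) = 91.9 / 28.01 = 3.281 mol
n(H2O) = PV/RT = (13.4 × 38.3) / (0.08206 × 967.15) = 6.467 mol
For 3.281 mol CO, stoichiometry requires (1/1) × 3.281 = 3.281 mol H2O; 6.467 mol is available, so CO is limiting.
n(H2) = (1/1) × 3.281 = 3.281 mol
V(H2) = nRT/P = 3.281 × 0.08206 × 621.15 / 15.1 = 11.08 L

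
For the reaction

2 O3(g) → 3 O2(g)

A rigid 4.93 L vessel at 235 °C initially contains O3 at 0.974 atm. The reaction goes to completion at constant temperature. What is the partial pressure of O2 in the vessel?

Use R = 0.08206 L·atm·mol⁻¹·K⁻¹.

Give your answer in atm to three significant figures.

1.46 atm

n(O3)₀ = PV/RT = (0.974 × 4.93) / (0.08206 × 508.15) = 0.1152 mol
n(O2) = (3/2) × 0.1152 = 0.1728 mol
P(O2) = nRT/V = 0.1728 × 0.08206 × 508.15 / 4.93 = 1.462 atm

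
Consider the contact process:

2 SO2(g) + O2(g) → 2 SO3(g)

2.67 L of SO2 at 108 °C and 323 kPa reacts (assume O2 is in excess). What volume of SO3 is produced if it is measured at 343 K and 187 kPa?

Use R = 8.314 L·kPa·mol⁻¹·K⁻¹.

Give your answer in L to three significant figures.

n(SO2) = PV/RT = (323 × 2.67) / (8.314 × 381.15) = 0.2721 mol
n(SO3) = (2/2) × 0.2721 = 0.2721 mol
V = nRT/P = 0.2721 × 8.314 × 343 / 187 = 4.149 L

4.15 L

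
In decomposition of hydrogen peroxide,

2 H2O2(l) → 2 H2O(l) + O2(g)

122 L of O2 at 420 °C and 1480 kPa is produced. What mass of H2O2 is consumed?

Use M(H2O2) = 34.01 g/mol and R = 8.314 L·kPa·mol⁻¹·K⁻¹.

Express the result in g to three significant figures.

n(O2) = PV/RT = (1480 × 122) / (8.314 × 693.15) = 31.33 mol
n(H2O2) = (2/1) × 31.33 = 62.66 mol
m(H2O2) = 62.66 × 34.01 = 2131 g

2130 g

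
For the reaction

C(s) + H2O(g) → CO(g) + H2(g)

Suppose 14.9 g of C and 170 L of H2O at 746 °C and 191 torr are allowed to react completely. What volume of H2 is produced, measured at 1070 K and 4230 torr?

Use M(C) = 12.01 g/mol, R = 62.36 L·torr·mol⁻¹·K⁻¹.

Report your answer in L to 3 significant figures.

8.06 L

n(C) = 14.9 / 12.01 = 1.241 mol
n(H2O) = PV/RT = (191 × 170) / (62.36 × 1019.15) = 0.5109 mol
For 1.241 mol C, stoichiometry requires (1/1) × 1.241 = 1.241 mol H2O; 0.5109 mol is available, so H2O is limiting.
n(H2) = (1/1) × 0.5109 = 0.5109 mol
V(H2) = nRT/P = 0.5109 × 62.36 × 1070 / 4230 = 8.059 L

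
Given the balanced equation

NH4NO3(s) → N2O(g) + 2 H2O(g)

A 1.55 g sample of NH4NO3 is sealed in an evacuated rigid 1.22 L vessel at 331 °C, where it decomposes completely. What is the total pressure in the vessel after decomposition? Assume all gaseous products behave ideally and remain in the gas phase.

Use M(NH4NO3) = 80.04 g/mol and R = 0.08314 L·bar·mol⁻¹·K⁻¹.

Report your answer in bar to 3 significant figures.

n(NH4NO3) = 1.55 / 80.04 = 0.01937 mol
n(gas produced) = (3/1) × 0.01937 = 0.05811 mol
P = nRT/V = 0.05811 × 0.08314 × 604.15 / 1.22 = 2.392 bar

2.39 bar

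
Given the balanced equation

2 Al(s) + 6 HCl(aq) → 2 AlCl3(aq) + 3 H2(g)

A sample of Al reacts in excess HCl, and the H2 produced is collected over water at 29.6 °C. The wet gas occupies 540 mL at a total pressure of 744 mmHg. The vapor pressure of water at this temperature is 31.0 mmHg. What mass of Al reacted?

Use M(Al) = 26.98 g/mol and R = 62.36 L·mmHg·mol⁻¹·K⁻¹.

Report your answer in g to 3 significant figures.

0.367 g

P(H2) = 744 − 31.0 = 713.0 mmHg
n(H2) = PV/RT = (713.0 × 0.5400) / (62.36 × 302.75) = 0.02039 mol
n(Al) = (2/3) × 0.02039 = 0.01359 mol
m(Al) = 0.01359 × 26.98 = 0.3667 g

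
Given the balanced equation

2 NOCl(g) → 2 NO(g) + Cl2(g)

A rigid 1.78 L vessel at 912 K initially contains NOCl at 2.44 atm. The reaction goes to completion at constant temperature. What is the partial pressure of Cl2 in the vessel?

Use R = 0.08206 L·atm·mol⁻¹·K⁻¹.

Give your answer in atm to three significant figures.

n(NOCl)₀ = PV/RT = (2.44 × 1.78) / (0.08206 × 912) = 0.05803 mol
n(Cl2) = (1/2) × 0.05803 = 0.02901 mol
P(Cl2) = nRT/V = 0.02901 × 0.08206 × 912 / 1.78 = 1.220 atm

1.22 atm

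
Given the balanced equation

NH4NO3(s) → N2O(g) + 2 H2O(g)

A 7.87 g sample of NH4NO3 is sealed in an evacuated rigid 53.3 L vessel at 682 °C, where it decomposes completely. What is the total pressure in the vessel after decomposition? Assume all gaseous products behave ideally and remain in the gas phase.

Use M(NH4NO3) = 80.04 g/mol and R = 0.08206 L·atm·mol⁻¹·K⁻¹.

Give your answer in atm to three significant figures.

n(NH4NO3) = 7.87 / 80.04 = 0.09833 mol
n(gas produced) = (3/1) × 0.09833 = 0.2950 mol
P = nRT/V = 0.2950 × 0.08206 × 955.15 / 53.3 = 0.4338 atm

0.434 atm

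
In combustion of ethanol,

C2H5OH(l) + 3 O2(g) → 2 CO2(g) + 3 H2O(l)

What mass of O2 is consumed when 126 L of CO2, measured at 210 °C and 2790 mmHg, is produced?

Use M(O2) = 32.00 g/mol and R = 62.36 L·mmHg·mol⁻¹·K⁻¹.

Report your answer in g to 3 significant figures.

n(CO2) = PV/RT = (2790 × 126) / (62.36 × 483.15) = 11.67 mol
n(O2) = (3/2) × 11.67 = 17.50 mol
m(O2) = 17.50 × 32.00 = 560.0 g

560 g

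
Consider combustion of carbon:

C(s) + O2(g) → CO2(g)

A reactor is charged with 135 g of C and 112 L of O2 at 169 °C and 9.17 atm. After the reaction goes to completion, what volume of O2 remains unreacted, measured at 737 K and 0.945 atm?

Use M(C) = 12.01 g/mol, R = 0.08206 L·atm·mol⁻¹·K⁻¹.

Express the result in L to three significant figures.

n(C) = 135 / 12.01 = 11.24 mol
n(O2) = PV/RT = (9.17 × 112) / (0.08206 × 442.15) = 28.31 mol
For 11.24 mol C, stoichiometry requires (1/1) × 11.24 = 11.24 mol O2; 28.31 mol is available, so C is limiting.
n(O2) consumed = (1/1) × 11.24 = 11.24 mol; remaining = 28.31 − 11.24 = 17.07 mol
V(O2) = nRT/P = 17.07 × 0.08206 × 737 / 0.945 = 1092 L

1090 L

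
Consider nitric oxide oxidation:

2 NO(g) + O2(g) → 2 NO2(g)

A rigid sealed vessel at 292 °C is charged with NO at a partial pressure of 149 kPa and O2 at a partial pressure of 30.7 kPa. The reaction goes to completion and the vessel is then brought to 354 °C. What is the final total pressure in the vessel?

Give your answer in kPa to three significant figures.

165 kPa

At constant V, partial pressures at 292 °C are proportional to moles, so apply stoichiometry directly to pressures.
P(O2) required for 149 kPa of NO = (1/2) × 149 = 74.50 kPa; available 30.7 kPa, so O2 is limiting.
P(NO) remaining = 149 − (2/1) × 30.7 = 87.60 kPa
P(gaseous products) = (2)/1 × 30.7 = 61.40 kPa
P_total at 292 °C = 87.60 + 61.40 = 149.0 kPa
Scaling to 354 °C: P = 149.0 × 627.15/565.15 = 165.3 kPa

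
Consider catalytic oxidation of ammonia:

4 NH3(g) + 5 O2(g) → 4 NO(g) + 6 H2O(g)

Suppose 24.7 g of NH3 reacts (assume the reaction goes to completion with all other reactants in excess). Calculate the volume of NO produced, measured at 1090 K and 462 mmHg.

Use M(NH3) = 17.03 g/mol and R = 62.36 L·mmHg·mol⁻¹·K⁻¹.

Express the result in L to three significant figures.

n(NH3) = 24.70 / 17.03 = 1.450 mol
n(NO) = (4/4) × 1.450 = 1.450 mol
V = nRT/P = 1.450 × 62.36 × 1090 / 462 = 213.3 L

213 L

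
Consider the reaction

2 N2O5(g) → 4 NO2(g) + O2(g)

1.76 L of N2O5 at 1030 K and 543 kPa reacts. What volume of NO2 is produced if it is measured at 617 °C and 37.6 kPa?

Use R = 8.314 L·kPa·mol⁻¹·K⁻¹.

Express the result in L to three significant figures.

n(N2O5) = PV/RT = (543 × 1.76) / (8.314 × 1030) = 0.1116 mol
n(NO2) = (4/2) × 0.1116 = 0.2232 mol
V = nRT/P = 0.2232 × 8.314 × 890.15 / 37.6 = 43.93 L

43.9 L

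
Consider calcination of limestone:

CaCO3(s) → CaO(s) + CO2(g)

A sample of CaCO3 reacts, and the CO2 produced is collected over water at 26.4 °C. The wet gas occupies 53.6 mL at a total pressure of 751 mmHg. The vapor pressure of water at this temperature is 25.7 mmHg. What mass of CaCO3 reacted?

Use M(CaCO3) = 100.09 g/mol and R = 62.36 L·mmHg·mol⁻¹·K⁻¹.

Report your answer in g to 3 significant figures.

P(CO2) = 751 − 25.7 = 725.3 mmHg
n(CO2) = PV/RT = (725.3 × 0.05360) / (62.36 × 299.55) = 0.002081 mol
n(CaCO3) = (1/1) × 0.002081 = 0.002081 mol
m(CaCO3) = 0.002081 × 100.09 = 0.2083 g

0.208 g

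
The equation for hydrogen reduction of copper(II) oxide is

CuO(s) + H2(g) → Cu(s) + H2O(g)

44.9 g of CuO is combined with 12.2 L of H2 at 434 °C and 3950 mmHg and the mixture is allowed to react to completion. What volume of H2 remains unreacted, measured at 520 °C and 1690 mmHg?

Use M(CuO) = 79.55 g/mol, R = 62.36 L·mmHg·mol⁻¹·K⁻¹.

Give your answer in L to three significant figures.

n(CuO) = 44.9 / 79.55 = 0.5644 mol
n(H2) = PV/RT = (3950 × 12.2) / (62.36 × 707.15) = 1.093 mol
For 0.5644 mol CuO, stoichiometry requires (1/1) × 0.5644 = 0.5644 mol H2; 1.093 mol is available, so CuO is limiting.
n(H2) consumed = (1/1) × 0.5644 = 0.5644 mol; remaining = 1.093 − 0.5644 = 0.5286 mol
V(H2) = nRT/P = 0.5286 × 62.36 × 793.15 / 1690 = 15.47 L

15.5 L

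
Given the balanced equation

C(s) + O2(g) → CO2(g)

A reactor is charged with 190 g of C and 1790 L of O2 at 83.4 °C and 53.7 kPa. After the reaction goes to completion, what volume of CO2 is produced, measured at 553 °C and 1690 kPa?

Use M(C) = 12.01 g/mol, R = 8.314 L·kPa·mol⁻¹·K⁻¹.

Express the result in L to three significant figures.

64.3 L

n(C) = 190 / 12.01 = 15.82 mol
n(O2) = PV/RT = (53.7 × 1790) / (8.314 × 356.55) = 32.43 mol
For 15.82 mol C, stoichiometry requires (1/1) × 15.82 = 15.82 mol O2; 32.43 mol is available, so C is limiting.
n(CO2) = (1/1) × 15.82 = 15.82 mol
V(CO2) = nRT/P = 15.82 × 8.314 × 826.15 / 1690 = 64.30 L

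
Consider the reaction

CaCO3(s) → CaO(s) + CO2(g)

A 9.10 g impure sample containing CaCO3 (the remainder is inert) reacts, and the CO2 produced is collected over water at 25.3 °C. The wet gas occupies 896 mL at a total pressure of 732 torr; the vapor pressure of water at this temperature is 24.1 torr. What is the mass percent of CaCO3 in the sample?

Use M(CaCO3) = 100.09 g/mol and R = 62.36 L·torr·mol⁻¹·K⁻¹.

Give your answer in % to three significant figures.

P(CO2) = 732 − 24.1 = 707.9 torr
n(CO2) = PV/RT = (707.9 × 0.8960) / (62.36 × 298.45) = 0.03408 mol
n(CaCO3) = (1/1) × 0.03408 = 0.03408 mol
m(CaCO3) = 0.03408 × 100.09 = 3.411 g
%CaCO3 = 3.411 / 9.10 × 100 = 37.48%

37.5 %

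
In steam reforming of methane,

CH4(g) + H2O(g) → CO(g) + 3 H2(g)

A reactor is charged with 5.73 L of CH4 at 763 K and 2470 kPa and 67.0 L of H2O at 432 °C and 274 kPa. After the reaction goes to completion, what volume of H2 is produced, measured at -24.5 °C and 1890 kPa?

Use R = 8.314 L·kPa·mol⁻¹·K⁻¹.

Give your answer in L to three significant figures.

n(CH4) = PV/RT = (2470 × 5.73) / (8.314 × 763) = 2.231 mol
n(H2O) = PV/RT = (274 × 67.0) / (8.314 × 705.15) = 3.131 mol
For 2.231 mol CH4, stoichiometry requires (1/1) × 2.231 = 2.231 mol H2O; 3.131 mol is available, so CH4 is limiting.
n(H2) = (3/1) × 2.231 = 6.693 mol
V(H2) = nRT/P = 6.693 × 8.314 × 248.65 / 1890 = 7.321 L

7.32 L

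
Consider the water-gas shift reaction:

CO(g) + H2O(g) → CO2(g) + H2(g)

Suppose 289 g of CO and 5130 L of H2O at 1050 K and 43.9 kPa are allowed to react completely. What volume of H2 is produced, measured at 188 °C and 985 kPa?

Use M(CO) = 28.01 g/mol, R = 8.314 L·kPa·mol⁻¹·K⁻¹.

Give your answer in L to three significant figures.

40.2 L

n(CO) = 289 / 28.01 = 10.32 mol
n(H2O) = PV/RT = (43.9 × 5130) / (8.314 × 1050) = 25.80 mol
For 10.32 mol CO, stoichiometry requires (1/1) × 10.32 = 10.32 mol H2O; 25.80 mol is available, so CO is limiting.
n(H2) = (1/1) × 10.32 = 10.32 mol
V(H2) = nRT/P = 10.32 × 8.314 × 461.15 / 985 = 40.17 L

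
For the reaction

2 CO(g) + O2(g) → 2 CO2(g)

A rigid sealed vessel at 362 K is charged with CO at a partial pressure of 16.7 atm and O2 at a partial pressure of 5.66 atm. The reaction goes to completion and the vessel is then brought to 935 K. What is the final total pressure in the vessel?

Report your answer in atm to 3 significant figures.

Because the vessel is rigid and T is held at 362 K, work the stoichiometry in partial pressures (P_i = n_iRT/V).
P(O2) required for 16.7 atm of CO = (1/2) × 16.7 = 8.350 atm; available 5.66 atm, so O2 is limiting.
P(CO) remaining = 16.7 − (2/1) × 5.66 = 5.380 atm
P(gaseous products) = (2)/1 × 5.66 = 11.32 atm
P_total at 362 K = 5.380 + 11.32 = 16.70 atm
Scaling to 935 K: P = 16.70 × 935/362 = 43.13 atm

43.1 atm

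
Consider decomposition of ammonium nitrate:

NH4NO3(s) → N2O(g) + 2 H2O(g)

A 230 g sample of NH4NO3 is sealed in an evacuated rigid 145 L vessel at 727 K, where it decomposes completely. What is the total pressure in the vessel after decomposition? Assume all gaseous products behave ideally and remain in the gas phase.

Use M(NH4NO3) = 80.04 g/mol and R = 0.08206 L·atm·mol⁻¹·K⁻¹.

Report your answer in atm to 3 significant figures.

n(NH4NO3) = 230 / 80.04 = 2.874 mol
n(gas produced) = (3/1) × 2.874 = 8.622 mol
P = nRT/V = 8.622 × 0.08206 × 727 / 145 = 3.547 atm

3.55 atm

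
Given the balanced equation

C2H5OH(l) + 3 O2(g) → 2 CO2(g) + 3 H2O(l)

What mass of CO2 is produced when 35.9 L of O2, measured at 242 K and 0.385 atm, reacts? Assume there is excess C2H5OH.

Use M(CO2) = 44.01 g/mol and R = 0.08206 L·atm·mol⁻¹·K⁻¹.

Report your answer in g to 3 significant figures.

n(O2) = PV/RT = (0.385 × 35.9) / (0.08206 × 242) = 0.6960 mol
n(CO2) = (2/3) × 0.6960 = 0.4640 mol
m(CO2) = 0.4640 × 44.01 = 20.42 g

20.4 g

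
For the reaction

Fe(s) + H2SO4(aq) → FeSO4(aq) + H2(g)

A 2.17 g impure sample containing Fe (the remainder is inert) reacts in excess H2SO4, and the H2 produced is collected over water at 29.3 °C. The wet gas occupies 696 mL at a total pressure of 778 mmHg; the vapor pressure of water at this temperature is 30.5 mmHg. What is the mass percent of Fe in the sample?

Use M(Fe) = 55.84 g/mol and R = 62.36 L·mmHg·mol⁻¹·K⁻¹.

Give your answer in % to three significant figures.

P(H2) = 778 − 30.5 = 747.5 mmHg
n(H2) = PV/RT = (747.5 × 0.6960) / (62.36 × 302.45) = 0.02758 mol
n(Fe) = (1/1) × 0.02758 = 0.02758 mol
m(Fe) = 0.02758 × 55.84 = 1.540 g
%Fe = 1.540 / 2.17 × 100 = 70.97%

71.0 %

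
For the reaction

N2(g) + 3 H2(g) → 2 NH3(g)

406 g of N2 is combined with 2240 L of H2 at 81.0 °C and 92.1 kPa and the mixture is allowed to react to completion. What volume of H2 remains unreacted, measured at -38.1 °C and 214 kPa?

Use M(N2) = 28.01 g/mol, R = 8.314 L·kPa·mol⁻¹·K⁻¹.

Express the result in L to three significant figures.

243 L

n(N2) = 406 / 28.01 = 14.49 mol
n(H2) = PV/RT = (92.1 × 2240) / (8.314 × 354.15) = 70.07 mol
For 14.49 mol N2, stoichiometry requires (3/1) × 14.49 = 43.47 mol H2; 70.07 mol is available, so N2 is limiting.
n(H2) consumed = (3/1) × 14.49 = 43.47 mol; remaining = 70.07 − 43.47 = 26.60 mol
V(H2) = nRT/P = 26.60 × 8.314 × 235.05 / 214 = 242.9 L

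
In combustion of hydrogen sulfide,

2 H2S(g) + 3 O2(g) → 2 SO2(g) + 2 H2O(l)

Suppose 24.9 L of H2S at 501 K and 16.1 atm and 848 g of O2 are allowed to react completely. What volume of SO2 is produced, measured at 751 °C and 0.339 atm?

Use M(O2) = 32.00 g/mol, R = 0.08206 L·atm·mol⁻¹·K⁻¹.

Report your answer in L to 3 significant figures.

2420 L

n(H2S) = PV/RT = (16.1 × 24.9) / (0.08206 × 501) = 9.751 mol
n(O2) = 848 / 32.00 = 26.50 mol
For 9.751 mol H2S, stoichiometry requires (3/2) × 9.751 = 14.63 mol O2; 26.50 mol is available, so H2S is limiting.
n(SO2) = (2/2) × 9.751 = 9.751 mol
V(SO2) = nRT/P = 9.751 × 0.08206 × 1024.15 / 0.339 = 2417 L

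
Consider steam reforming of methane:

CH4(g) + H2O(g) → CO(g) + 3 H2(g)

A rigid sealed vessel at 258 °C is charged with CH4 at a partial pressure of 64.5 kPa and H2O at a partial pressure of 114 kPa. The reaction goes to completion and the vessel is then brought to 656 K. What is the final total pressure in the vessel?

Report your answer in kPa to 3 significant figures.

With V and T fixed, P_i ∝ n_i, so the mole ratios apply directly to partial pressures at 258 °C.
P(H2O) required for 64.5 kPa of CH4 = (1/1) × 64.5 = 64.50 kPa; available 114 kPa, so CH4 is limiting.
P(H2O) remaining = 114 − (1/1) × 64.5 = 49.50 kPa
P(gaseous products) = (1+3)/1 × 64.5 = 258.0 kPa
P_total at 258 °C = 49.50 + 258.0 = 307.5 kPa
Scaling to 656 K: P = 307.5 × 656/531.15 = 379.8 kPa

380 kPa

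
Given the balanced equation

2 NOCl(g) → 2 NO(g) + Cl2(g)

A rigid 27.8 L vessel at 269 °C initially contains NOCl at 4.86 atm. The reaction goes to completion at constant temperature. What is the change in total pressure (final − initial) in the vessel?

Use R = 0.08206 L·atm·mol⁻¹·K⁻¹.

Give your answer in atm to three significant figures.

2.43 atm

At constant T and V, P ∝ n(gas): 2 mol gas → 3 mol gas.
P_final = (3/2) × 4.86 = 7.290 atm; ΔP = 7.290 − 4.86 = 2.430 atm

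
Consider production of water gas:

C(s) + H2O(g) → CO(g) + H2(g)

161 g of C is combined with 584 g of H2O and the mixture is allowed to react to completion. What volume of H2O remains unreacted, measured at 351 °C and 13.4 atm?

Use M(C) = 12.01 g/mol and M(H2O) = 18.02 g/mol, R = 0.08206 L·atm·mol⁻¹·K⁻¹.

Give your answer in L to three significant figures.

n(C) = 161 / 12.01 = 13.41 mol
n(H2O) = 584 / 18.02 = 32.41 mol
For 13.41 mol C, stoichiometry requires (1/1) × 13.41 = 13.41 mol H2O; 32.41 mol is available, so C is limiting.
n(H2O) consumed = (1/1) × 13.41 = 13.41 mol; remaining = 32.41 − 13.41 = 19.00 mol
V(H2O) = nRT/P = 19.00 × 0.08206 × 624.15 / 13.4 = 72.62 L

72.6 L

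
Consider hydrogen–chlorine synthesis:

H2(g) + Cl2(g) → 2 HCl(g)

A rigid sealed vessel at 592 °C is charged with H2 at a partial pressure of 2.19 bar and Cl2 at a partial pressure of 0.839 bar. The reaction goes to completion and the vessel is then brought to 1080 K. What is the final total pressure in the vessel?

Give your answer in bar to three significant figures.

3.78 bar

Because the vessel is rigid and T is held at 592 °C, work the stoichiometry in partial pressures (P_i = n_iRT/V).
P(Cl2) required for 2.19 bar of H2 = (1/1) × 2.19 = 2.190 bar; available 0.839 bar, so Cl2 is limiting.
P(H2) remaining = 2.19 − (1/1) × 0.839 = 1.351 bar
P(gaseous products) = (2)/1 × 0.839 = 1.678 bar
P_total at 592 °C = 1.351 + 1.678 = 3.029 bar
Scaling to 1080 K: P = 3.029 × 1080/865.15 = 3.781 bar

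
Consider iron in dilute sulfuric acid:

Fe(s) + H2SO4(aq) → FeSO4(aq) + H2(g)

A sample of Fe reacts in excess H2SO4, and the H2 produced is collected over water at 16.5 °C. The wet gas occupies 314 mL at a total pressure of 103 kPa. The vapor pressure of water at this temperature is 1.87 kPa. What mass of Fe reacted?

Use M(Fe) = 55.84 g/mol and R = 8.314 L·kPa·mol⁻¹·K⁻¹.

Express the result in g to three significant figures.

0.736 g

P(H2) = 103 − 1.87 = 101.1 kPa
n(H2) = PV/RT = (101.1 × 0.3140) / (8.314 × 289.65) = 0.01318 mol
n(Fe) = (1/1) × 0.01318 = 0.01318 mol
m(Fe) = 0.01318 × 55.84 = 0.7360 g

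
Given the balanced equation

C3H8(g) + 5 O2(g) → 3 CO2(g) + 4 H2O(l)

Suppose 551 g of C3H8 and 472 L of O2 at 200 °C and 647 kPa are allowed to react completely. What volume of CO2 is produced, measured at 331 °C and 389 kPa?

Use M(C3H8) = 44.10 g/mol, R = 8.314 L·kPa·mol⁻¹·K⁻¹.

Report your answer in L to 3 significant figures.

n(C3H8) = 551 / 44.10 = 12.49 mol
n(O2) = PV/RT = (647 × 472) / (8.314 × 473.15) = 77.63 mol
For 12.49 mol C3H8, stoichiometry requires (5/1) × 12.49 = 62.45 mol O2; 77.63 mol is available, so C3H8 is limiting.
n(CO2) = (3/1) × 12.49 = 37.47 mol
V(CO2) = nRT/P = 37.47 × 8.314 × 604.15 / 389 = 483.8 L

484 L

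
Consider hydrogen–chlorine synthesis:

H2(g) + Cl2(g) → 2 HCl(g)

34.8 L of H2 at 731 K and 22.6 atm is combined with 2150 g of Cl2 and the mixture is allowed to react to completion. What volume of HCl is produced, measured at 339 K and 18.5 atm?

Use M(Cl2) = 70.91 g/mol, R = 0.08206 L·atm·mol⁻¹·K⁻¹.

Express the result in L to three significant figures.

n(H2) = PV/RT = (22.6 × 34.8) / (0.08206 × 731) = 13.11 mol
n(Cl2) = 2150 / 70.91 = 30.32 mol
For 13.11 mol H2, stoichiometry requires (1/1) × 13.11 = 13.11 mol Cl2; 30.32 mol is available, so H2 is limiting.
n(HCl) = (2/1) × 13.11 = 26.22 mol
V(HCl) = nRT/P = 26.22 × 0.08206 × 339 / 18.5 = 39.43 L

39.4 L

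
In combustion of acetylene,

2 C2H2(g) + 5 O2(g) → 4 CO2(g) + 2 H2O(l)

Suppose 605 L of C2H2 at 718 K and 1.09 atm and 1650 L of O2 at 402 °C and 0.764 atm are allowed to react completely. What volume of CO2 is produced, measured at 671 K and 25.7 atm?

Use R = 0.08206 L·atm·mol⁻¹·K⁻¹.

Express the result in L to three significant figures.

n(C2H2) = PV/RT = (1.09 × 605) / (0.08206 × 718) = 11.19 mol
n(O2) = PV/RT = (0.764 × 1650) / (0.08206 × 675.15) = 22.75 mol
For 11.19 mol C2H2, stoichiometry requires (5/2) × 11.19 = 27.97 mol O2; 22.75 mol is available, so O2 is limiting.
n(CO2) = (4/5) × 22.75 = 18.20 mol
V(CO2) = nRT/P = 18.20 × 0.08206 × 671 / 25.7 = 38.99 L

39.0 L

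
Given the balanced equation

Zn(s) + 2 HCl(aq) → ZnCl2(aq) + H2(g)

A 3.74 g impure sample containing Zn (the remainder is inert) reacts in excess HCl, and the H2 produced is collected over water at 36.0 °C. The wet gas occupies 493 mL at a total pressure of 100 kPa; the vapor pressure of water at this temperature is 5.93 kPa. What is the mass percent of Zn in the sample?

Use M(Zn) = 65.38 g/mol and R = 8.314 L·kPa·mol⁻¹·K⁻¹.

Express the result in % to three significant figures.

P(H2) = 100 − 5.93 = 94.07 kPa
n(H2) = PV/RT = (94.07 × 0.4930) / (8.314 × 309.15) = 0.01804 mol
n(Zn) = (1/1) × 0.01804 = 0.01804 mol
m(Zn) = 0.01804 × 65.38 = 1.179 g
%Zn = 1.179 / 3.74 × 100 = 31.52%

31.5 %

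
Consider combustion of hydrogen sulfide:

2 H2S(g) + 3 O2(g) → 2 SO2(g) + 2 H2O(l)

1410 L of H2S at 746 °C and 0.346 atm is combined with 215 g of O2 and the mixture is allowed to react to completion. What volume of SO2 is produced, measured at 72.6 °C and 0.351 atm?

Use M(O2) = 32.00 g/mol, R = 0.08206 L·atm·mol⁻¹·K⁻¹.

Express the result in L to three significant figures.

n(H2S) = PV/RT = (0.346 × 1410) / (0.08206 × 1019.15) = 5.833 mol
n(O2) = 215 / 32.00 = 6.719 mol
For 5.833 mol H2S, stoichiometry requires (3/2) × 5.833 = 8.750 mol O2; 6.719 mol is available, so O2 is limiting.
n(SO2) = (2/3) × 6.719 = 4.479 mol
V(SO2) = nRT/P = 4.479 × 0.08206 × 345.75 / 0.351 = 362.0 L

362 L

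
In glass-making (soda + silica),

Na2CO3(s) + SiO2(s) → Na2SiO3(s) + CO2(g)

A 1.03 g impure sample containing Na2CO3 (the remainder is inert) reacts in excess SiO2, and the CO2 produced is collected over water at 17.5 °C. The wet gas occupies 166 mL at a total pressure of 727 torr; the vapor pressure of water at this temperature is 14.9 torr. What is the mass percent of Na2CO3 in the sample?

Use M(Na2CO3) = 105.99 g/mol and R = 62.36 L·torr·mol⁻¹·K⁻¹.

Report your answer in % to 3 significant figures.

P(CO2) = 727 − 14.9 = 712.1 torr
n(CO2) = PV/RT = (712.1 × 0.1660) / (62.36 × 290.65) = 0.006522 mol
n(Na2CO3) = (1/1) × 0.006522 = 0.006522 mol
m(Na2CO3) = 0.006522 × 105.99 = 0.6913 g
%Na2CO3 = 0.6913 / 1.03 × 100 = 67.12%

67.1 %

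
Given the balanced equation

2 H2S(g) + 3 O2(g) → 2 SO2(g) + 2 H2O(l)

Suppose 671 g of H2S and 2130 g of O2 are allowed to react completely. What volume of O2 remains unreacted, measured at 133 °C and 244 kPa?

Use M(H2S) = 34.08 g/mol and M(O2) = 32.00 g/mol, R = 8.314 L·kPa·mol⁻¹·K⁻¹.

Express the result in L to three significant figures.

n(H2S) = 671 / 34.08 = 19.69 mol
n(O2) = 2130 / 32.00 = 66.56 mol
For 19.69 mol H2S, stoichiometry requires (3/2) × 19.69 = 29.54 mol O2; 66.56 mol is available, so H2S is limiting.
n(O2) consumed = (3/2) × 19.69 = 29.54 mol; remaining = 66.56 − 29.54 = 37.02 mol
V(O2) = nRT/P = 37.02 × 8.314 × 406.15 / 244 = 512.3 L

512 L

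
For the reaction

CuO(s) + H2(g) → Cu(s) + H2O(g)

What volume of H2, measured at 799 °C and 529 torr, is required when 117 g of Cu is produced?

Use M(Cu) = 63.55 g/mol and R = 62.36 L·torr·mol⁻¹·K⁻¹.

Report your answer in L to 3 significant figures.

233 L

n(Cu) = 117.0 / 63.55 = 1.841 mol
n(H2) = (1/1) × 1.841 = 1.841 mol
V = nRT/P = 1.841 × 62.36 × 1072.15 / 529 = 232.7 L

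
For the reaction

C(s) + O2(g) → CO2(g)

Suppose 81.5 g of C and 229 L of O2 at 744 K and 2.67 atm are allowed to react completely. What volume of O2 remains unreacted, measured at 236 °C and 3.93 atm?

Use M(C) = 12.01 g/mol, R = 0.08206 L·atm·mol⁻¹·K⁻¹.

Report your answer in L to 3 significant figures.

n(C) = 81.5 / 12.01 = 6.786 mol
n(O2) = PV/RT = (2.67 × 229) / (0.08206 × 744) = 10.01 mol
For 6.786 mol C, stoichiometry requires (1/1) × 6.786 = 6.786 mol O2; 10.01 mol is available, so C is limiting.
n(O2) consumed = (1/1) × 6.786 = 6.786 mol; remaining = 10.01 − 6.786 = 3.224 mol
V(O2) = nRT/P = 3.224 × 0.08206 × 509.15 / 3.93 = 34.28 L

34.3 L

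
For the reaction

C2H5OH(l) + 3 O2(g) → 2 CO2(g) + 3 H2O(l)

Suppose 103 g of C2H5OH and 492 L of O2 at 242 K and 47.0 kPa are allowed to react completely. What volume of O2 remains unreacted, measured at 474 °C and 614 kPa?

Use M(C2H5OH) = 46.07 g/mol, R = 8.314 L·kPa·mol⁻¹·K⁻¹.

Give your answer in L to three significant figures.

48.4 L

n(C2H5OH) = 103 / 46.07 = 2.236 mol
n(O2) = PV/RT = (47.0 × 492) / (8.314 × 242) = 11.49 mol
For 2.236 mol C2H5OH, stoichiometry requires (3/1) × 2.236 = 6.708 mol O2; 11.49 mol is available, so C2H5OH is limiting.
n(O2) consumed = (3/1) × 2.236 = 6.708 mol; remaining = 11.49 − 6.708 = 4.782 mol
V(O2) = nRT/P = 4.782 × 8.314 × 747.15 / 614 = 48.38 L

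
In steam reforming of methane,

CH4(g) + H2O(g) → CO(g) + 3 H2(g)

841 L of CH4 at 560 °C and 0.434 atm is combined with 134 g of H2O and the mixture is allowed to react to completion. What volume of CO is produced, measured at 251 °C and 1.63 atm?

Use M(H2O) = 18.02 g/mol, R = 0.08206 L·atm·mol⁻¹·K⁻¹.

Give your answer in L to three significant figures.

n(CH4) = PV/RT = (0.434 × 841) / (0.08206 × 833.15) = 5.339 mol
n(H2O) = 134 / 18.02 = 7.436 mol
For 5.339 mol CH4, stoichiometry requires (1/1) × 5.339 = 5.339 mol H2O; 7.436 mol is available, so CH4 is limiting.
n(CO) = (1/1) × 5.339 = 5.339 mol
V(CO) = nRT/P = 5.339 × 0.08206 × 524.15 / 1.63 = 140.9 L

141 L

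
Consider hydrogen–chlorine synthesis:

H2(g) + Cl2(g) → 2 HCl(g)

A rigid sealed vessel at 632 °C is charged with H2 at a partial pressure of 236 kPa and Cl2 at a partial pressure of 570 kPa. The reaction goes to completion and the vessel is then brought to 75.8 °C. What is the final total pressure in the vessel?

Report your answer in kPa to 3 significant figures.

With V and T fixed, P_i ∝ n_i, so the mole ratios apply directly to partial pressures at 632 °C.
P(Cl2) required for 236 kPa of H2 = (1/1) × 236 = 236.0 kPa; available 570 kPa, so H2 is limiting.
P(Cl2) remaining = 570 − (1/1) × 236 = 334.0 kPa
P(gaseous products) = (2)/1 × 236 = 472.0 kPa
P_total at 632 °C = 334.0 + 472.0 = 806.0 kPa
Scaling to 75.8 °C: P = 806.0 × 348.95/905.15 = 310.7 kPa

311 kPa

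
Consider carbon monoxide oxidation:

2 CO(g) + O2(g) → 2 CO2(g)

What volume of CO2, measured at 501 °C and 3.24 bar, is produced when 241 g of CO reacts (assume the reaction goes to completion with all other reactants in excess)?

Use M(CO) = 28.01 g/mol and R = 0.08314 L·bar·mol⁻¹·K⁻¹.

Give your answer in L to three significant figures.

n(CO) = 241.0 / 28.01 = 8.604 mol
n(CO2) = (2/2) × 8.604 = 8.604 mol
V = nRT/P = 8.604 × 0.08314 × 774.15 / 3.24 = 170.9 L

171 L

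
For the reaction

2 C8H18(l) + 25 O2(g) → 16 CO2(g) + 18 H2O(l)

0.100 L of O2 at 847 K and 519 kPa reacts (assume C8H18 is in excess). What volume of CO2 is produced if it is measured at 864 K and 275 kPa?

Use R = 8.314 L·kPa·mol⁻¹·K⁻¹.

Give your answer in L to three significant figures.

0.123 L

n(O2) = PV/RT = (519 × 0.100) / (8.314 × 847) = 0.007370 mol
n(CO2) = (16/25) × 0.007370 = 0.004717 mol
V = nRT/P = 0.004717 × 8.314 × 864 / 275 = 0.1232 L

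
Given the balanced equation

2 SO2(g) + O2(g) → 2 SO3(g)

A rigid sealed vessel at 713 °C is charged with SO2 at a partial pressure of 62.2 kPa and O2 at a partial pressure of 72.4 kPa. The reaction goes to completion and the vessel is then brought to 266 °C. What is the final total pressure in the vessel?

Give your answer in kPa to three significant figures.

At constant V, partial pressures at 713 °C are proportional to moles, so apply stoichiometry directly to pressures.
P(O2) required for 62.2 kPa of SO2 = (1/2) × 62.2 = 31.10 kPa; available 72.4 kPa, so SO2 is limiting.
P(O2) remaining = 72.4 − (1/2) × 62.2 = 41.30 kPa
P(gaseous products) = (2)/2 × 62.2 = 62.20 kPa
P_total at 713 °C = 41.30 + 62.20 = 103.5 kPa
Scaling to 266 °C: P = 103.5 × 539.15/986.15 = 56.59 kPa

56.6 kPa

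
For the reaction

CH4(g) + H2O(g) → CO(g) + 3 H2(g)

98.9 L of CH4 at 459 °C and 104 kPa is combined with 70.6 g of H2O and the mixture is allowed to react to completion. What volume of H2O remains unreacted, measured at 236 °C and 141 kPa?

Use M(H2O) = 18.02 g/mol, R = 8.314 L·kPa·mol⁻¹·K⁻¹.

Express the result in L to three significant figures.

66.9 L

n(CH4) = PV/RT = (104 × 98.9) / (8.314 × 732.15) = 1.690 mol
n(H2O) = 70.6 / 18.02 = 3.918 mol
For 1.690 mol CH4, stoichiometry requires (1/1) × 1.690 = 1.690 mol H2O; 3.918 mol is available, so CH4 is limiting.
n(H2O) consumed = (1/1) × 1.690 = 1.690 mol; remaining = 3.918 − 1.690 = 2.228 mol
V(H2O) = nRT/P = 2.228 × 8.314 × 509.15 / 141 = 66.89 L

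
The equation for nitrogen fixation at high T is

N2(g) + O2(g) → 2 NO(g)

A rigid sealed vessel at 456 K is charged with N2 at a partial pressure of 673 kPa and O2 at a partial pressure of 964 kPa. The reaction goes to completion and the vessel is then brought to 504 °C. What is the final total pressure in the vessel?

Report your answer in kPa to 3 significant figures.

2790 kPa

Because the vessel is rigid and T is held at 456 K, work the stoichiometry in partial pressures (P_i = n_iRT/V).
P(O2) required for 673 kPa of N2 = (1/1) × 673 = 673.0 kPa; available 964 kPa, so N2 is limiting.
P(O2) remaining = 964 − (1/1) × 673 = 291.0 kPa
P(gaseous products) = (2)/1 × 673 = 1346 kPa
P_total at 456 K = 291.0 + 1346 = 1637 kPa
Scaling to 504 °C: P = 1637 × 777.15/456 = 2790 kPa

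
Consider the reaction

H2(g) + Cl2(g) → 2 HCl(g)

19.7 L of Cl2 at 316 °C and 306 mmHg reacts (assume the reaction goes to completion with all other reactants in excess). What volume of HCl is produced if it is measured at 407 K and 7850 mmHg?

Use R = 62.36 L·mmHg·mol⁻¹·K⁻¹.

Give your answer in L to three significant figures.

n(Cl2) = PV/RT = (306 × 19.7) / (62.36 × 589.15) = 0.1641 mol
n(HCl) = (2/1) × 0.1641 = 0.3282 mol
V = nRT/P = 0.3282 × 62.36 × 407 / 7850 = 1.061 L

1.06 L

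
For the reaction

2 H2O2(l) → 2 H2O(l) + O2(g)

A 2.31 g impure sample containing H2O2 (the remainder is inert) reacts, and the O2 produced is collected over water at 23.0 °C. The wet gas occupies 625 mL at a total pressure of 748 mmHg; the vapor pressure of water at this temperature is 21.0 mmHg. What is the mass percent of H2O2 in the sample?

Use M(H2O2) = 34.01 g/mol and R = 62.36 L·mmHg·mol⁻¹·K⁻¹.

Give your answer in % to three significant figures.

72.4 %

P(O2) = 748 − 21.0 = 727.0 mmHg
n(O2) = PV/RT = (727.0 × 0.6250) / (62.36 × 296.15) = 0.02460 mol
n(H2O2) = (2/1) × 0.02460 = 0.04920 mol
m(H2O2) = 0.04920 × 34.01 = 1.673 g
%H2O2 = 1.673 / 2.31 × 100 = 72.42%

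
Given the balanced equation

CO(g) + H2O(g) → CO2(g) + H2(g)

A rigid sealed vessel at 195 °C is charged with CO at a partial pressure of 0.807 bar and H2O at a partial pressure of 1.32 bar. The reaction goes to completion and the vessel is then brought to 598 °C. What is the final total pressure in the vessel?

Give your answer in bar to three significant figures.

3.96 bar

With V and T fixed, P_i ∝ n_i, so the mole ratios apply directly to partial pressures at 195 °C.
P(H2O) required for 0.807 bar of CO = (1/1) × 0.807 = 0.8070 bar; available 1.32 bar, so CO is limiting.
P(H2O) remaining = 1.32 − (1/1) × 0.807 = 0.5130 bar
P(gaseous products) = (1+1)/1 × 0.807 = 1.614 bar
P_total at 195 °C = 0.5130 + 1.614 = 2.127 bar
Scaling to 598 °C: P = 2.127 × 871.15/468.15 = 3.958 bar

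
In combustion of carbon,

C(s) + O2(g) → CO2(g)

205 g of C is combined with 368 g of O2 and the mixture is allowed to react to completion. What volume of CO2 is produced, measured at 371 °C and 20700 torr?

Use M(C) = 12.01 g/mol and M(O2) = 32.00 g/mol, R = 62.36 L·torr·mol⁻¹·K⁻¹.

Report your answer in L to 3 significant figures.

n(C) = 205 / 12.01 = 17.07 mol
n(O2) = 368 / 32.00 = 11.50 mol
For 17.07 mol C, stoichiometry requires (1/1) × 17.07 = 17.07 mol O2; 11.50 mol is available, so O2 is limiting.
n(CO2) = (1/1) × 11.50 = 11.50 mol
V(CO2) = nRT/P = 11.50 × 62.36 × 644.15 / 20700 = 22.32 L

22.3 L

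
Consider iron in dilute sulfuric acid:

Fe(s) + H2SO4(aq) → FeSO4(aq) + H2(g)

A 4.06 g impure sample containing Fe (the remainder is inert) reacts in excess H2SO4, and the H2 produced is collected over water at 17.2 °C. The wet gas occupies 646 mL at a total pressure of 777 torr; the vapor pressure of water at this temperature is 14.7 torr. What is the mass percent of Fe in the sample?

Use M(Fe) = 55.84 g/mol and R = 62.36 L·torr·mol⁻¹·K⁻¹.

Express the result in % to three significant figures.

P(H2) = 777 − 14.7 = 762.3 torr
n(H2) = PV/RT = (762.3 × 0.6460) / (62.36 × 290.35) = 0.02720 mol
n(Fe) = (1/1) × 0.02720 = 0.02720 mol
m(Fe) = 0.02720 × 55.84 = 1.519 g
%Fe = 1.519 / 4.06 × 100 = 37.41%

37.4 %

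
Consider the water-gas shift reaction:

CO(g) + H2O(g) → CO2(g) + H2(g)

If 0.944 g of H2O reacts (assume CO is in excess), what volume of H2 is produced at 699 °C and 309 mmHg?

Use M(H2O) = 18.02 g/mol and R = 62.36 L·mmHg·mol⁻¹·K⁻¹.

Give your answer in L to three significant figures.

n(H2O) = 0.9440 / 18.02 = 0.05239 mol
n(H2) = (1/1) × 0.05239 = 0.05239 mol
V = nRT/P = 0.05239 × 62.36 × 972.15 / 309 = 10.28 L

10.3 L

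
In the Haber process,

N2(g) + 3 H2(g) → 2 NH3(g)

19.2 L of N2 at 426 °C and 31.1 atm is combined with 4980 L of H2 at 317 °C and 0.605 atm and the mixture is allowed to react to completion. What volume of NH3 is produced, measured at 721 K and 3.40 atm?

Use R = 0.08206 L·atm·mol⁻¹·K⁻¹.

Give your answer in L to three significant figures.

n(N2) = PV/RT = (31.1 × 19.2) / (0.08206 × 699.15) = 10.41 mol
n(H2) = PV/RT = (0.605 × 4980) / (0.08206 × 590.15) = 62.21 mol
For 10.41 mol N2, stoichiometry requires (3/1) × 10.41 = 31.23 mol H2; 62.21 mol is available, so N2 is limiting.
n(NH3) = (2/1) × 10.41 = 20.82 mol
V(NH3) = nRT/P = 20.82 × 0.08206 × 721 / 3.40 = 362.3 L

362 L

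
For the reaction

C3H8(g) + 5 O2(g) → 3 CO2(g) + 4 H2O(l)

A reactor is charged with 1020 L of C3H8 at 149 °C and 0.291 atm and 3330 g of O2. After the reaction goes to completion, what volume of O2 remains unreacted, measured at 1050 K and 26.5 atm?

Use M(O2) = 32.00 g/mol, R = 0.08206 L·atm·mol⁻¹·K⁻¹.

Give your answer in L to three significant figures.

199 L

n(C3H8) = PV/RT = (0.291 × 1020) / (0.08206 × 422.15) = 8.568 mol
n(O2) = 3330 / 32.00 = 104.1 mol
For 8.568 mol C3H8, stoichiometry requires (5/1) × 8.568 = 42.84 mol O2; 104.1 mol is available, so C3H8 is limiting.
n(O2) consumed = (5/1) × 8.568 = 42.84 mol; remaining = 104.1 − 42.84 = 61.26 mol
V(O2) = nRT/P = 61.26 × 0.08206 × 1050 / 26.5 = 199.2 L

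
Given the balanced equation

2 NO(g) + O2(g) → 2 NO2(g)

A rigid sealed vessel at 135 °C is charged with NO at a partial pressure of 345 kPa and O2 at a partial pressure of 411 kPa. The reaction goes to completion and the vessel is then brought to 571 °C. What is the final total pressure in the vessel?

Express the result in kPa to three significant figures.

1210 kPa

At constant V, partial pressures at 135 °C are proportional to moles, so apply stoichiometry directly to pressures.
P(O2) required for 345 kPa of NO = (1/2) × 345 = 172.5 kPa; available 411 kPa, so NO is limiting.
P(O2) remaining = 411 − (1/2) × 345 = 238.5 kPa
P(gaseous products) = (2)/2 × 345 = 345.0 kPa
P_total at 135 °C = 238.5 + 345.0 = 583.5 kPa
Scaling to 571 °C: P = 583.5 × 844.15/408.15 = 1207 kPa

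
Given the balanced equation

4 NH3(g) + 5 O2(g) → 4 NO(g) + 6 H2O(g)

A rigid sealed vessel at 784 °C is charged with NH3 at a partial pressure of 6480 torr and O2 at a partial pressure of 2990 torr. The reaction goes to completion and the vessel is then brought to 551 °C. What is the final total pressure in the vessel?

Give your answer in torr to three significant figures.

7850 torr

At constant V, partial pressures at 784 °C are proportional to moles, so apply stoichiometry directly to pressures.
P(O2) required for 6480 torr of NH3 = (5/4) × 6480 = 8100 torr; available 2990 torr, so O2 is limiting.
P(NH3) remaining = 6480 − (4/5) × 2990 = 4088 torr
P(gaseous products) = (4+6)/5 × 2990 = 5980 torr
P_total at 784 °C = 4088 + 5980 = 10070 torr
Scaling to 551 °C: P = 10070 × 824.15/1057.15 = 7851 torr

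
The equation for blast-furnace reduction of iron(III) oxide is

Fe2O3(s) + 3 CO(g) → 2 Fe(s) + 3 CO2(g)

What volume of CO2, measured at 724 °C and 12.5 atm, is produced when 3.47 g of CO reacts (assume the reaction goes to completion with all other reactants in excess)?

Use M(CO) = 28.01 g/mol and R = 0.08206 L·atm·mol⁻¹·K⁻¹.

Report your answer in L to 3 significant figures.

0.811 L

n(CO) = 3.470 / 28.01 = 0.1239 mol
n(CO2) = (3/3) × 0.1239 = 0.1239 mol
V = nRT/P = 0.1239 × 0.08206 × 997.15 / 12.5 = 0.8111 L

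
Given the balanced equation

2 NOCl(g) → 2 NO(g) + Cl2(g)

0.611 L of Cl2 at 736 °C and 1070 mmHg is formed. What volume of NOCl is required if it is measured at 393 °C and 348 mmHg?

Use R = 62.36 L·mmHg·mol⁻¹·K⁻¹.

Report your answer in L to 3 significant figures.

2.48 L

n(Cl2) = PV/RT = (1070 × 0.611) / (62.36 × 1009.15) = 0.01039 mol
n(NOCl) = (2/1) × 0.01039 = 0.02078 mol
V = nRT/P = 0.02078 × 62.36 × 666.15 / 348 = 2.481 L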